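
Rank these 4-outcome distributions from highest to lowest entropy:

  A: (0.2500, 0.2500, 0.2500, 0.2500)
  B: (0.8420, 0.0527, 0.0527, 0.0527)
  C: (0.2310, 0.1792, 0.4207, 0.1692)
A > C > B

Key insight: Entropy is maximized by uniform distributions and minimized by concentrated distributions.

- Uniform distributions have maximum entropy log₂(4) = 2.0000 bits
- The more "peaked" or concentrated a distribution, the lower its entropy

Entropies:
  H(A) = 2.0000 bits
  H(B) = 0.8799 bits
  H(C) = 1.8919 bits

Ranking: A > C > B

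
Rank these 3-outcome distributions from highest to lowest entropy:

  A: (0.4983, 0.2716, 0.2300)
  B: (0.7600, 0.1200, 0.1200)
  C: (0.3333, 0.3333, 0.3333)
C > A > B

Key insight: Entropy is maximized by uniform distributions and minimized by concentrated distributions.

- Uniform distributions have maximum entropy log₂(3) = 1.5850 bits
- The more "peaked" or concentrated a distribution, the lower its entropy

Entropies:
  H(A) = 1.4992 bits
  H(B) = 1.0350 bits
  H(C) = 1.5850 bits

Ranking: C > A > B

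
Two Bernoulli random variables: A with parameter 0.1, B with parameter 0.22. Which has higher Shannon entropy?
B

For binary distributions, entropy is maximized at p=0.5 and decreases as p moves toward 0 or 1.

H(A) = H(0.1) = 0.4690 bits
H(B) = H(0.22) = 0.7602 bits

Distribution B (p=0.22) is closer to uniform (p=0.5), so it has higher entropy.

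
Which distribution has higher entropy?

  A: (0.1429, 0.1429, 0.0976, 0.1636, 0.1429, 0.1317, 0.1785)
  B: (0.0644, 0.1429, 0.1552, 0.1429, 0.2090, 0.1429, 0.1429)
A

Both distributions are close to uniform, making this a harder comparison.

H(A) = 2.7871 bits
H(B) = 2.7481 bits

The distribution closer to uniform has higher entropy.
Answer: A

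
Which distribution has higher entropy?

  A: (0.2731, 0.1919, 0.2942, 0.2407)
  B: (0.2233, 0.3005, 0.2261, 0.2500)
B

Both distributions are close to uniform, making this a harder comparison.

H(A) = 1.9823 bits
H(B) = 1.9893 bits

The distribution closer to uniform has higher entropy.
Answer: B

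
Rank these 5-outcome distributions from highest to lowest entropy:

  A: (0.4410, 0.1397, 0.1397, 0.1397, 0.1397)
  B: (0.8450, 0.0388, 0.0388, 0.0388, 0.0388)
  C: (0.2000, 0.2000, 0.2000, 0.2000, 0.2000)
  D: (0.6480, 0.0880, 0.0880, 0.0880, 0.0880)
C > A > D > B

Key insight: Entropy is maximized by uniform distributions and minimized by concentrated distributions.

Entropies:
  H(A) = 2.1079 bits
  H(B) = 0.9322 bits
  H(C) = 2.3219 bits
  H(D) = 1.6398 bits

Ranking: C > A > D > B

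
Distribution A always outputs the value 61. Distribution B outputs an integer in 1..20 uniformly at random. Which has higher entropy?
B

A is deterministic, so H(A) = 0. B is uniform over 20 outcomes, so H(B) = log₂(20) = 4.322 bits. Any distribution with genuine randomness has higher entropy than a deterministic one.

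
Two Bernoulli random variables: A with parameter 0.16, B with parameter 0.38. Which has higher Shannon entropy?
B

For binary distributions, entropy is maximized at p=0.5 and decreases as p moves toward 0 or 1.

H(A) = H(0.16) = 0.6343 bits
H(B) = H(0.38) = 0.9580 bits

Distribution B (p=0.38) is closer to uniform (p=0.5), so it has higher entropy.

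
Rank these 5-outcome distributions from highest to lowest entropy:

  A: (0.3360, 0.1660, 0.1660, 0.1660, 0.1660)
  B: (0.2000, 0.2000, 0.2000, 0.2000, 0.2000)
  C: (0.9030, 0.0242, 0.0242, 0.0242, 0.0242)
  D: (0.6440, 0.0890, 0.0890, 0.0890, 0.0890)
B > A > D > C

Key insight: Entropy is maximized by uniform distributions and minimized by concentrated distributions.

Entropies:
  H(A) = 2.2489 bits
  H(B) = 2.3219 bits
  H(C) = 0.6534 bits
  H(D) = 1.6513 bits

Ranking: B > A > D > C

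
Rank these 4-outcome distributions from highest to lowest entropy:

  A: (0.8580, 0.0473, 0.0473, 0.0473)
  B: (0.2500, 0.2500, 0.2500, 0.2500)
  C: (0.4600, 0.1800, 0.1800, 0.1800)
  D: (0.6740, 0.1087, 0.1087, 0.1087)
B > C > D > A

Key insight: Entropy is maximized by uniform distributions and minimized by concentrated distributions.

Entropies:
  H(A) = 0.8145 bits
  H(B) = 2.0000 bits
  H(C) = 1.8513 bits
  H(D) = 1.4275 bits

Ranking: B > C > D > A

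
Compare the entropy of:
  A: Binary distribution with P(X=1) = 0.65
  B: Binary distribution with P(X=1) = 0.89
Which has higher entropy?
A

For binary distributions, entropy is maximized at p=0.5 and decreases as p moves toward 0 or 1.

H(A) = H(0.65) = 0.9341 bits
H(B) = H(0.89) = 0.4999 bits

Distribution A (p=0.65) is closer to uniform (p=0.5), so it has higher entropy.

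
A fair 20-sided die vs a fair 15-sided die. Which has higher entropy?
20-sided die

Both are uniform distributions; for uniform over n outcomes, H = log₂(n). H(20-sided) = log₂(20) = 4.322 bits and H(15-sided) = log₂(15) = 3.907 bits. More outcomes in a uniform distribution means higher entropy.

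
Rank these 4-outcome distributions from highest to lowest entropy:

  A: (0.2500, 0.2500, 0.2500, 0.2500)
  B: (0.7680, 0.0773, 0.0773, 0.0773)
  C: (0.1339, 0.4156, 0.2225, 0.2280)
A > C > B

Key insight: Entropy is maximized by uniform distributions and minimized by concentrated distributions.

- Uniform distributions have maximum entropy log₂(4) = 2.0000 bits
- The more "peaked" or concentrated a distribution, the lower its entropy

Entropies:
  H(A) = 2.0000 bits
  H(B) = 1.1492 bits
  H(C) = 1.8836 bits

Ranking: A > C > B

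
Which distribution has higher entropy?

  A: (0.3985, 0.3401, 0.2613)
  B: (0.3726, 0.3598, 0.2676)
B

Both distributions are close to uniform, making this a harder comparison.

H(A) = 1.5641 bits
H(B) = 1.5702 bits

The distribution closer to uniform has higher entropy.
Answer: B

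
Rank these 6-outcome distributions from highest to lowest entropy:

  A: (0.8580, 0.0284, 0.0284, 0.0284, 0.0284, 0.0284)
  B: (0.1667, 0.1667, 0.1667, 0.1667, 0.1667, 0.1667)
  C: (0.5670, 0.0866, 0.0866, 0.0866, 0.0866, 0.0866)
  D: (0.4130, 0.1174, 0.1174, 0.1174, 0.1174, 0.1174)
B > D > C > A

Key insight: Entropy is maximized by uniform distributions and minimized by concentrated distributions.

Entropies:
  H(A) = 0.9192 bits
  H(B) = 2.5850 bits
  H(C) = 1.9924 bits
  H(D) = 2.3410 bits

Ranking: B > D > C > A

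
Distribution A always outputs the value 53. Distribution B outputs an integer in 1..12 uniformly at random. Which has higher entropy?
B

A is deterministic, so H(A) = 0. B is uniform over 12 outcomes, so H(B) = log₂(12) = 3.585 bits. Any distribution with genuine randomness has higher entropy than a deterministic one.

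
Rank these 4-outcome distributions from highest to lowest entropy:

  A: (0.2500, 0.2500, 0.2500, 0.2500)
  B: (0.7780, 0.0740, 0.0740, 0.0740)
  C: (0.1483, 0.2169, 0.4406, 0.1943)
A > C > B

Key insight: Entropy is maximized by uniform distributions and minimized by concentrated distributions.

- Uniform distributions have maximum entropy log₂(4) = 2.0000 bits
- The more "peaked" or concentrated a distribution, the lower its entropy

Entropies:
  H(A) = 2.0000 bits
  H(B) = 1.1157 bits
  H(C) = 1.8668 bits

Ranking: A > C > B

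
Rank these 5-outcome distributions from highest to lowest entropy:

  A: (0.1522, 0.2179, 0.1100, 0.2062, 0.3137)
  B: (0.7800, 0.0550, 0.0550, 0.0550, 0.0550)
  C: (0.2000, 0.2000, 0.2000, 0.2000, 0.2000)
C > A > B

Key insight: Entropy is maximized by uniform distributions and minimized by concentrated distributions.

- Uniform distributions have maximum entropy log₂(5) = 2.3219 bits
- The more "peaked" or concentrated a distribution, the lower its entropy

Entropies:
  H(A) = 2.2370 bits
  H(B) = 1.2002 bits
  H(C) = 2.3219 bits

Ranking: C > A > B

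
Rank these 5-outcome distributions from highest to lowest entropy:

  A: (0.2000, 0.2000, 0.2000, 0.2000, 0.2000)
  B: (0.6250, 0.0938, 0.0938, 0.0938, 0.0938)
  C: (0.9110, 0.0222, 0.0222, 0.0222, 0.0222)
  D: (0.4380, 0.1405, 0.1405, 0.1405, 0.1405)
A > D > B > C

Key insight: Entropy is maximized by uniform distributions and minimized by concentrated distributions.

Entropies:
  H(A) = 2.3219 bits
  H(B) = 1.7044 bits
  H(C) = 0.6111 bits
  H(D) = 2.1129 bits

Ranking: A > D > B > C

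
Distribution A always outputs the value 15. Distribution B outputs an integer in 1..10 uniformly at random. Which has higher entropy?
B

A is deterministic, so H(A) = 0. B is uniform over 10 outcomes, so H(B) = log₂(10) = 3.322 bits. Any distribution with genuine randomness has higher entropy than a deterministic one.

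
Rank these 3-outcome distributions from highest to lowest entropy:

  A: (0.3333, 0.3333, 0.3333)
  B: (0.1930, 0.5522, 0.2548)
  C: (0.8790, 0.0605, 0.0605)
A > B > C

Key insight: Entropy is maximized by uniform distributions and minimized by concentrated distributions.

- Uniform distributions have maximum entropy log₂(3) = 1.5850 bits
- The more "peaked" or concentrated a distribution, the lower its entropy

Entropies:
  H(A) = 1.5850 bits
  H(B) = 1.4338 bits
  H(C) = 0.6532 bits

Ranking: A > B > C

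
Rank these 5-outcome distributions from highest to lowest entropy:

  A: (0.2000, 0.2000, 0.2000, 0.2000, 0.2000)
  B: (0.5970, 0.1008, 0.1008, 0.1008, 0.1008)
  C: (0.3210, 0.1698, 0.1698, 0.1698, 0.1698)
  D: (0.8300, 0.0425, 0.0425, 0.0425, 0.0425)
A > C > B > D

Key insight: Entropy is maximized by uniform distributions and minimized by concentrated distributions.

Entropies:
  H(A) = 2.3219 bits
  H(B) = 1.7787 bits
  H(C) = 2.2635 bits
  H(D) = 0.9977 bits

Ranking: A > C > B > D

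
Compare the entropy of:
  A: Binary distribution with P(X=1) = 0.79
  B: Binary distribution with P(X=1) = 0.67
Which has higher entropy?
B

For binary distributions, entropy is maximized at p=0.5 and decreases as p moves toward 0 or 1.

H(A) = H(0.79) = 0.7415 bits
H(B) = H(0.67) = 0.9149 bits

Distribution B (p=0.67) is closer to uniform (p=0.5), so it has higher entropy.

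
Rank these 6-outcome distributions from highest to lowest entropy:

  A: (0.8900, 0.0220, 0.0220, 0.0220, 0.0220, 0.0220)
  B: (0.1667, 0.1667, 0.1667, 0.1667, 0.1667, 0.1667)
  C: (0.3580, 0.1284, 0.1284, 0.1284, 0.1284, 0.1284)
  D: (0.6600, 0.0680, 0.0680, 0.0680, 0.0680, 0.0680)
B > C > D > A

Key insight: Entropy is maximized by uniform distributions and minimized by concentrated distributions.

Entropies:
  H(A) = 0.7553 bits
  H(B) = 2.5850 bits
  H(C) = 2.4317 bits
  H(D) = 1.7143 bits

Ranking: B > C > D > A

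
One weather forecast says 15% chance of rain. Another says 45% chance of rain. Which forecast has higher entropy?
45% forecast

Treat each forecast as a Bernoulli distribution. Binary entropy is maximized at p=0.5 and falls off symmetrically toward 0 or 1. The 45% forecast is closer to 50%, so it is more uncertain. H(15%) ≈ 0.610 bits, H(45%) ≈ 0.993 bits.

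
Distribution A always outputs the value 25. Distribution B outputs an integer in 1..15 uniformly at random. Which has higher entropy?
B

A is deterministic, so H(A) = 0. B is uniform over 15 outcomes, so H(B) = log₂(15) = 3.907 bits. Any distribution with genuine randomness has higher entropy than a deterministic one.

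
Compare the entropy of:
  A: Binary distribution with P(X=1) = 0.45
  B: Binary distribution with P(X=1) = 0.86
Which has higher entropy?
A

For binary distributions, entropy is maximized at p=0.5 and decreases as p moves toward 0 or 1.

H(A) = H(0.45) = 0.9928 bits
H(B) = H(0.86) = 0.5842 bits

Distribution A (p=0.45) is closer to uniform (p=0.5), so it has higher entropy.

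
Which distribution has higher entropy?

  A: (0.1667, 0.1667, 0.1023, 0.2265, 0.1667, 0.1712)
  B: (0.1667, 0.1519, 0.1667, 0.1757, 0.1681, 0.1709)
B

Both distributions are close to uniform, making this a harder comparison.

H(A) = 2.5501 bits
H(B) = 2.5836 bits

The distribution closer to uniform has higher entropy.
Answer: B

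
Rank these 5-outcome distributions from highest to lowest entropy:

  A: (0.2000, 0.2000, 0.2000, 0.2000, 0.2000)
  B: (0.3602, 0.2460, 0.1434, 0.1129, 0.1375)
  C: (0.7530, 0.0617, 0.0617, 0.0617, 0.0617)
A > B > C

Key insight: Entropy is maximized by uniform distributions and minimized by concentrated distributions.

- Uniform distributions have maximum entropy log₂(5) = 2.3219 bits
- The more "peaked" or concentrated a distribution, the lower its entropy

Entropies:
  H(A) = 2.3219 bits
  H(B) = 2.1790 bits
  H(C) = 1.3005 bits

Ranking: A > B > C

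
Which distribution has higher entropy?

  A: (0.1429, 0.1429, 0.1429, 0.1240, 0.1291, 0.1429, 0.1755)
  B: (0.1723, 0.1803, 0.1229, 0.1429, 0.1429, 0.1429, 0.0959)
A

Both distributions are close to uniform, making this a harder comparison.

H(A) = 2.7995 bits
H(B) = 2.7820 bits

The distribution closer to uniform has higher entropy.
Answer: A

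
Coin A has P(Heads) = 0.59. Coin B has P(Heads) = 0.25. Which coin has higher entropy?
A

For binary distributions, entropy is maximized at p=0.5 and decreases as p moves toward 0 or 1.

H(A) = H(0.59) = 0.9765 bits
H(B) = H(0.25) = 0.8113 bits

Distribution A (p=0.59) is closer to uniform (p=0.5), so it has higher entropy.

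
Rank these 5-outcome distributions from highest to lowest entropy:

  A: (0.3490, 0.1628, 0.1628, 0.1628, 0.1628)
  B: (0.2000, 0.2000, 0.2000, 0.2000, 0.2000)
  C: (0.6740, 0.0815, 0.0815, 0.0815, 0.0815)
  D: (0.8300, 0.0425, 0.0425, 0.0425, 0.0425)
B > A > C > D

Key insight: Entropy is maximized by uniform distributions and minimized by concentrated distributions.

Entropies:
  H(A) = 2.2352 bits
  H(B) = 2.3219 bits
  H(C) = 1.5628 bits
  H(D) = 0.9977 bits

Ranking: B > A > C > D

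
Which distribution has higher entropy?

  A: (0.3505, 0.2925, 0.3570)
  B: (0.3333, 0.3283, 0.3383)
B

Both distributions are close to uniform, making this a harder comparison.

H(A) = 1.5794 bits
H(B) = 1.5849 bits

The distribution closer to uniform has higher entropy.
Answer: B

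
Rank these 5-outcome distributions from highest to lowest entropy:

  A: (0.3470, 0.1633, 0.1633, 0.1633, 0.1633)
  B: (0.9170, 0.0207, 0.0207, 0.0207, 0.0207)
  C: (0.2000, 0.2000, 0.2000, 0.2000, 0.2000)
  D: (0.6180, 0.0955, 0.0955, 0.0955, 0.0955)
C > A > D > B

Key insight: Entropy is maximized by uniform distributions and minimized by concentrated distributions.

Entropies:
  H(A) = 2.2374 bits
  H(B) = 0.5787 bits
  H(C) = 2.3219 bits
  H(D) = 1.7234 bits

Ranking: C > A > D > B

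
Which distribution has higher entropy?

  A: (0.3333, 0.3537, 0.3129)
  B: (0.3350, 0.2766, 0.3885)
A

Both distributions are close to uniform, making this a harder comparison.

H(A) = 1.5832 bits
H(B) = 1.5713 bits

The distribution closer to uniform has higher entropy.
Answer: A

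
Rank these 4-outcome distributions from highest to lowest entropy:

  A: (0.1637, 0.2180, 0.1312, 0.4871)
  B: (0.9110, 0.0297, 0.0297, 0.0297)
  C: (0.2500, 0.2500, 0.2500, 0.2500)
C > A > B

Key insight: Entropy is maximized by uniform distributions and minimized by concentrated distributions.

- Uniform distributions have maximum entropy log₂(4) = 2.0000 bits
- The more "peaked" or concentrated a distribution, the lower its entropy

Entropies:
  H(A) = 1.7964 bits
  H(B) = 0.5742 bits
  H(C) = 2.0000 bits

Ranking: C > A > B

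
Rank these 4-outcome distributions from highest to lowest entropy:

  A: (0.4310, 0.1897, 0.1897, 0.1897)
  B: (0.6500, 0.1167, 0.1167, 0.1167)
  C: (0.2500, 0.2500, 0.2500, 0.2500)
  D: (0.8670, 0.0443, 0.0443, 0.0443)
C > A > B > D

Key insight: Entropy is maximized by uniform distributions and minimized by concentrated distributions.

Entropies:
  H(A) = 1.8881 bits
  H(B) = 1.4888 bits
  H(C) = 2.0000 bits
  H(D) = 0.7764 bits

Ranking: C > A > B > D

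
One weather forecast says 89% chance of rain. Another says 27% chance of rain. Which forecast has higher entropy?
27% forecast

Treat each forecast as a Bernoulli distribution. Binary entropy is maximized at p=0.5 and falls off symmetrically toward 0 or 1. The 27% forecast is closer to 50%, so it is more uncertain. H(89%) ≈ 0.500 bits, H(27%) ≈ 0.841 bits.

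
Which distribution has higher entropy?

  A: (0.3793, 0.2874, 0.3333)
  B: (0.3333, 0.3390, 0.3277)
B

Both distributions are close to uniform, making this a harder comparison.

H(A) = 1.5758 bits
H(B) = 1.5848 bits

The distribution closer to uniform has higher entropy.
Answer: B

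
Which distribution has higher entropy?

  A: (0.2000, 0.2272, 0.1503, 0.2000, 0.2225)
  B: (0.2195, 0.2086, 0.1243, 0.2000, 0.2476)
A

Both distributions are close to uniform, making this a harder comparison.

H(A) = 2.3079 bits
H(B) = 2.2888 bits

The distribution closer to uniform has higher entropy.
Answer: A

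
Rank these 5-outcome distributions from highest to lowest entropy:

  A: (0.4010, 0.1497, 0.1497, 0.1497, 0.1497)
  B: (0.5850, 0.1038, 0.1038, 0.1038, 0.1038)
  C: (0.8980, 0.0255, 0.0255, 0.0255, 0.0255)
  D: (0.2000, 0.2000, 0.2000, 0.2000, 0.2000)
D > A > B > C

Key insight: Entropy is maximized by uniform distributions and minimized by concentrated distributions.

Entropies:
  H(A) = 2.1695 bits
  H(B) = 1.8091 bits
  H(C) = 0.6793 bits
  H(D) = 2.3219 bits

Ranking: D > A > B > C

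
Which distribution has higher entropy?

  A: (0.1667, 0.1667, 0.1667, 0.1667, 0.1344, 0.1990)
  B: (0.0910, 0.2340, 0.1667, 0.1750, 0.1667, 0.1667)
A

Both distributions are close to uniform, making this a harder comparison.

H(A) = 2.5759 bits
H(B) = 2.5375 bits

The distribution closer to uniform has higher entropy.
Answer: A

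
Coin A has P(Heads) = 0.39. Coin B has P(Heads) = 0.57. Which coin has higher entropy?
B

For binary distributions, entropy is maximized at p=0.5 and decreases as p moves toward 0 or 1.

H(A) = H(0.39) = 0.9648 bits
H(B) = H(0.57) = 0.9858 bits

Distribution B (p=0.57) is closer to uniform (p=0.5), so it has higher entropy.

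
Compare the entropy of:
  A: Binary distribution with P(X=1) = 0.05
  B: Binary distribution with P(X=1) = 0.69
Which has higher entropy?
B

For binary distributions, entropy is maximized at p=0.5 and decreases as p moves toward 0 or 1.

H(A) = H(0.05) = 0.2864 bits
H(B) = H(0.69) = 0.8932 bits

Distribution B (p=0.69) is closer to uniform (p=0.5), so it has higher entropy.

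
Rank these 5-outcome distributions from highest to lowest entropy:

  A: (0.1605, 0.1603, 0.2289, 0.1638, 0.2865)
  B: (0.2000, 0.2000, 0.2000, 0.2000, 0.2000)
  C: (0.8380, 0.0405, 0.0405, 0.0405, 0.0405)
B > A > C

Key insight: Entropy is maximized by uniform distributions and minimized by concentrated distributions.

- Uniform distributions have maximum entropy log₂(5) = 2.3219 bits
- The more "peaked" or concentrated a distribution, the lower its entropy

Entropies:
  H(A) = 2.2781 bits
  H(B) = 2.3219 bits
  H(C) = 0.9631 bits

Ranking: B > A > C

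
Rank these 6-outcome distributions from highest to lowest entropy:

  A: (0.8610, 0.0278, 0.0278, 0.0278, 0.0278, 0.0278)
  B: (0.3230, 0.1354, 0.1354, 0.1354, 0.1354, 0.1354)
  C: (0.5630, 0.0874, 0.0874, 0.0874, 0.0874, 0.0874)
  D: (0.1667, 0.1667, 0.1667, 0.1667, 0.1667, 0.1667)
D > B > C > A

Key insight: Entropy is maximized by uniform distributions and minimized by concentrated distributions.

Entropies:
  H(A) = 0.9044 bits
  H(B) = 2.4796 bits
  H(C) = 2.0032 bits
  H(D) = 2.5850 bits

Ranking: D > B > C > A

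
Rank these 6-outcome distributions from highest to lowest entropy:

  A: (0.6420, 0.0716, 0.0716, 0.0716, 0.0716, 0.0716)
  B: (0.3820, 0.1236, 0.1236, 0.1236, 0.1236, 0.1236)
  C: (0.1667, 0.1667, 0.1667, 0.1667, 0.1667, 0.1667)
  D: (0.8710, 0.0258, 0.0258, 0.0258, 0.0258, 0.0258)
C > B > A > D

Key insight: Entropy is maximized by uniform distributions and minimized by concentrated distributions.

Entropies:
  H(A) = 1.7723 bits
  H(B) = 2.3944 bits
  H(C) = 2.5850 bits
  H(D) = 0.8542 bits

Ranking: C > B > A > D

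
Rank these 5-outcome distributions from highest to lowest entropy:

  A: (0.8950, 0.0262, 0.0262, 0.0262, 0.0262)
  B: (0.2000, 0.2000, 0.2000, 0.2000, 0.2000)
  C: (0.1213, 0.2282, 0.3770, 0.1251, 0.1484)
B > C > A

Key insight: Entropy is maximized by uniform distributions and minimized by concentrated distributions.

- Uniform distributions have maximum entropy log₂(5) = 2.3219 bits
- The more "peaked" or concentrated a distribution, the lower its entropy

Entropies:
  H(A) = 0.6946 bits
  H(B) = 2.3219 bits
  H(C) = 2.1698 bits

Ranking: B > C > A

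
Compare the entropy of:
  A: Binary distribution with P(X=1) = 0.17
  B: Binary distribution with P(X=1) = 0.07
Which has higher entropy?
A

For binary distributions, entropy is maximized at p=0.5 and decreases as p moves toward 0 or 1.

H(A) = H(0.17) = 0.6577 bits
H(B) = H(0.07) = 0.3659 bits

Distribution A (p=0.17) is closer to uniform (p=0.5), so it has higher entropy.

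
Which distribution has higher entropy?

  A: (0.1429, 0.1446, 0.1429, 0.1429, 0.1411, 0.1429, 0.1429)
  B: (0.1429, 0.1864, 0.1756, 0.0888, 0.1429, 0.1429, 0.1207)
A

Both distributions are close to uniform, making this a harder comparison.

H(A) = 2.8073 bits
H(B) = 2.7739 bits

The distribution closer to uniform has higher entropy.
Answer: A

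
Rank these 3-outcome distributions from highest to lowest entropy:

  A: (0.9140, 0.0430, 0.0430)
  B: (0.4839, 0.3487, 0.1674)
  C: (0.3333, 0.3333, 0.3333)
C > B > A

Key insight: Entropy is maximized by uniform distributions and minimized by concentrated distributions.

- Uniform distributions have maximum entropy log₂(3) = 1.5850 bits
- The more "peaked" or concentrated a distribution, the lower its entropy

Entropies:
  H(A) = 0.5090 bits
  H(B) = 1.4684 bits
  H(C) = 1.5850 bits

Ranking: C > B > A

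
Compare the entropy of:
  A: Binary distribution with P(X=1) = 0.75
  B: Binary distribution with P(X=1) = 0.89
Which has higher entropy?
A

For binary distributions, entropy is maximized at p=0.5 and decreases as p moves toward 0 or 1.

H(A) = H(0.75) = 0.8113 bits
H(B) = H(0.89) = 0.4999 bits

Distribution A (p=0.75) is closer to uniform (p=0.5), so it has higher entropy.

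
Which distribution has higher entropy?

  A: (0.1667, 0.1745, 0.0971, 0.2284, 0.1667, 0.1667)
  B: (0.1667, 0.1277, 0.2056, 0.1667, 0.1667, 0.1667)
B

Both distributions are close to uniform, making this a harder comparison.

H(A) = 2.5452 bits
H(B) = 2.5717 bits

The distribution closer to uniform has higher entropy.
Answer: B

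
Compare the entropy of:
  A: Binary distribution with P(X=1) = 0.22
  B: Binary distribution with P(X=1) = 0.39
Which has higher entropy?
B

For binary distributions, entropy is maximized at p=0.5 and decreases as p moves toward 0 or 1.

H(A) = H(0.22) = 0.7602 bits
H(B) = H(0.39) = 0.9648 bits

Distribution B (p=0.39) is closer to uniform (p=0.5), so it has higher entropy.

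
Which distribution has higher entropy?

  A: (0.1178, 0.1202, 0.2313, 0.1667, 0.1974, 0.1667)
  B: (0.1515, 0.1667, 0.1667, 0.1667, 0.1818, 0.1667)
B

Both distributions are close to uniform, making this a harder comparison.

H(A) = 2.5431 bits
H(B) = 2.5830 bits

The distribution closer to uniform has higher entropy.
Answer: B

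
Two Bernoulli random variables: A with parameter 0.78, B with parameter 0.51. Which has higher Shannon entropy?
B

For binary distributions, entropy is maximized at p=0.5 and decreases as p moves toward 0 or 1.

H(A) = H(0.78) = 0.7602 bits
H(B) = H(0.51) = 0.9997 bits

Distribution B (p=0.51) is closer to uniform (p=0.5), so it has higher entropy.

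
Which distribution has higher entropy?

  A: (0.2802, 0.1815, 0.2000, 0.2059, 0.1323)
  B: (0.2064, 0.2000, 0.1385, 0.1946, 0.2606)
B

Both distributions are close to uniform, making this a harder comparison.

H(A) = 2.2812 bits
H(B) = 2.2943 bits

The distribution closer to uniform has higher entropy.
Answer: B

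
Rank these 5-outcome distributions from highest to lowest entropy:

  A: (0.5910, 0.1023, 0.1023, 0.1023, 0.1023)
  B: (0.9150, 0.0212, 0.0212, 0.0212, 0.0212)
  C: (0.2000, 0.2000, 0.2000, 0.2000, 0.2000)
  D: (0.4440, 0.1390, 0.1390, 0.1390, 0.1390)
C > D > A > B

Key insight: Entropy is maximized by uniform distributions and minimized by concentrated distributions.

Entropies:
  H(A) = 1.7940 bits
  H(B) = 0.5896 bits
  H(C) = 2.3219 bits
  H(D) = 2.1029 bits

Ranking: C > D > A > B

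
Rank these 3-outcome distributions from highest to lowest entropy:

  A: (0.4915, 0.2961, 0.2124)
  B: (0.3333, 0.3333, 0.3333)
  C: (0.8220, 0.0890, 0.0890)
B > A > C

Key insight: Entropy is maximized by uniform distributions and minimized by concentrated distributions.

- Uniform distributions have maximum entropy log₂(3) = 1.5850 bits
- The more "peaked" or concentrated a distribution, the lower its entropy

Entropies:
  H(A) = 1.4983 bits
  H(B) = 1.5850 bits
  H(C) = 0.8537 bits

Ranking: B > A > C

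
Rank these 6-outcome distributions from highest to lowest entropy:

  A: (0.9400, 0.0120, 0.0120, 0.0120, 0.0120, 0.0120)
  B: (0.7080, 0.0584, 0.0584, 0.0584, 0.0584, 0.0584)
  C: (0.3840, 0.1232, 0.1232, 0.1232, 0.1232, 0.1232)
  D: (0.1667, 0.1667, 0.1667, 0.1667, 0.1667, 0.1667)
D > C > B > A

Key insight: Entropy is maximized by uniform distributions and minimized by concentrated distributions.

Entropies:
  H(A) = 0.4668 bits
  H(B) = 1.5493 bits
  H(C) = 2.3911 bits
  H(D) = 2.5850 bits

Ranking: D > C > B > A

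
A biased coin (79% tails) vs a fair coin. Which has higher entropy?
Fair coin

The fair coin is uniform (p=0.5), maximizing binary entropy at 1 bit. The biased coin has H(0.79) ≈ 0.741 bits — its outcome is more predictable, so its entropy is lower.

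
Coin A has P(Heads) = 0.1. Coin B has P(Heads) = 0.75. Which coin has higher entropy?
B

For binary distributions, entropy is maximized at p=0.5 and decreases as p moves toward 0 or 1.

H(A) = H(0.1) = 0.4690 bits
H(B) = H(0.75) = 0.8113 bits

Distribution B (p=0.75) is closer to uniform (p=0.5), so it has higher entropy.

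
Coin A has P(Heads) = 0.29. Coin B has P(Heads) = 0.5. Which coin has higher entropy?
B

For binary distributions, entropy is maximized at p=0.5 and decreases as p moves toward 0 or 1.

H(A) = H(0.29) = 0.8687 bits
H(B) = H(0.5) = 1.0000 bits

Distribution B (p=0.5) is closer to uniform (p=0.5), so it has higher entropy.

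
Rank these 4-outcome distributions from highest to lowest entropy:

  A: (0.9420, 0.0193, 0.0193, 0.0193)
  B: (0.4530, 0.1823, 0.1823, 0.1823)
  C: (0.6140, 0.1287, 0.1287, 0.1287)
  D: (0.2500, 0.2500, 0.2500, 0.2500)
D > B > C > A

Key insight: Entropy is maximized by uniform distributions and minimized by concentrated distributions.

Entropies:
  H(A) = 0.4114 bits
  H(B) = 1.8606 bits
  H(C) = 1.5740 bits
  H(D) = 2.0000 bits

Ranking: D > B > C > A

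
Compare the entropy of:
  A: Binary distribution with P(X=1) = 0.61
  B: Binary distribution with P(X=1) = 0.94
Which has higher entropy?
A

For binary distributions, entropy is maximized at p=0.5 and decreases as p moves toward 0 or 1.

H(A) = H(0.61) = 0.9648 bits
H(B) = H(0.94) = 0.3274 bits

Distribution A (p=0.61) is closer to uniform (p=0.5), so it has higher entropy.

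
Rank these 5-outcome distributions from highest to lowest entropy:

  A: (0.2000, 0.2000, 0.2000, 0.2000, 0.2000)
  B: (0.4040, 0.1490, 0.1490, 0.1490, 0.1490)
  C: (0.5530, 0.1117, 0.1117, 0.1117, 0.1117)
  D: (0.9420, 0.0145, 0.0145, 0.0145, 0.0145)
A > B > C > D

Key insight: Entropy is maximized by uniform distributions and minimized by concentrated distributions.

Entropies:
  H(A) = 2.3219 bits
  H(B) = 2.1652 bits
  H(C) = 1.8859 bits
  H(D) = 0.4355 bits

Ranking: A > B > C > D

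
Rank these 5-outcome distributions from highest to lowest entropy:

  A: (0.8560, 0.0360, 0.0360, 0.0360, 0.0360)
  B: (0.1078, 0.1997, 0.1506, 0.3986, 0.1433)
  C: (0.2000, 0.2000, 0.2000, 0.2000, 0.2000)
C > B > A

Key insight: Entropy is maximized by uniform distributions and minimized by concentrated distributions.

- Uniform distributions have maximum entropy log₂(5) = 2.3219 bits
- The more "peaked" or concentrated a distribution, the lower its entropy

Entropies:
  H(A) = 0.8826 bits
  H(B) = 2.1524 bits
  H(C) = 2.3219 bits

Ranking: C > B > A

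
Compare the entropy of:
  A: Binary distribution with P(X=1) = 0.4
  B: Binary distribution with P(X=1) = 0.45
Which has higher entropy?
B

For binary distributions, entropy is maximized at p=0.5 and decreases as p moves toward 0 or 1.

H(A) = H(0.4) = 0.9710 bits
H(B) = H(0.45) = 0.9928 bits

Distribution B (p=0.45) is closer to uniform (p=0.5), so it has higher entropy.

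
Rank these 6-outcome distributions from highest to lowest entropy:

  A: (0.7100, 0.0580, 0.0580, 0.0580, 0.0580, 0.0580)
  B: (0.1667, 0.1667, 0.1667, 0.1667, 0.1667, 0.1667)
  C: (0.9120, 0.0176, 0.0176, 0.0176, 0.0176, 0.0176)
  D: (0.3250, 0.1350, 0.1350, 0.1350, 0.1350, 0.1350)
B > D > A > C

Key insight: Entropy is maximized by uniform distributions and minimized by concentrated distributions.

Entropies:
  H(A) = 1.5421 bits
  H(B) = 2.5850 bits
  H(C) = 0.6341 bits
  H(D) = 2.4770 bits

Ranking: B > D > A > C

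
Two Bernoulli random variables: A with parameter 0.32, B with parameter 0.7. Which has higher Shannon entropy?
A

For binary distributions, entropy is maximized at p=0.5 and decreases as p moves toward 0 or 1.

H(A) = H(0.32) = 0.9044 bits
H(B) = H(0.7) = 0.8813 bits

Distribution A (p=0.32) is closer to uniform (p=0.5), so it has higher entropy.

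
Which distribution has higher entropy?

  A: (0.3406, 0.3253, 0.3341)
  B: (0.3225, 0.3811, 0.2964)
A

Both distributions are close to uniform, making this a harder comparison.

H(A) = 1.5847 bits
H(B) = 1.5769 bits

The distribution closer to uniform has higher entropy.
Answer: A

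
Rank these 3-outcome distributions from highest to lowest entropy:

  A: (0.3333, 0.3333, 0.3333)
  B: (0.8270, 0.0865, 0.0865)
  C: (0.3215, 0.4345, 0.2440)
A > C > B

Key insight: Entropy is maximized by uniform distributions and minimized by concentrated distributions.

- Uniform distributions have maximum entropy log₂(3) = 1.5850 bits
- The more "peaked" or concentrated a distribution, the lower its entropy

Entropies:
  H(A) = 1.5850 bits
  H(B) = 0.8375 bits
  H(C) = 1.5454 bits

Ranking: A > C > B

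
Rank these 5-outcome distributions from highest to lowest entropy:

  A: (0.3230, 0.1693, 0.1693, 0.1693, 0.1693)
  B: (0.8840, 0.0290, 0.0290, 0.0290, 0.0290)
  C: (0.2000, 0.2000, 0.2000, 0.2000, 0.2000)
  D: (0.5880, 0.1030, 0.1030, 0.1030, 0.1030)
C > A > D > B

Key insight: Entropy is maximized by uniform distributions and minimized by concentrated distributions.

Entropies:
  H(A) = 2.2616 bits
  H(B) = 0.7498 bits
  H(C) = 2.3219 bits
  H(D) = 1.8015 bits

Ranking: C > A > D > B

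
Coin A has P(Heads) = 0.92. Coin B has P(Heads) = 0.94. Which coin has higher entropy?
A

For binary distributions, entropy is maximized at p=0.5 and decreases as p moves toward 0 or 1.

H(A) = H(0.92) = 0.4022 bits
H(B) = H(0.94) = 0.3274 bits

Distribution A (p=0.92) is closer to uniform (p=0.5), so it has higher entropy.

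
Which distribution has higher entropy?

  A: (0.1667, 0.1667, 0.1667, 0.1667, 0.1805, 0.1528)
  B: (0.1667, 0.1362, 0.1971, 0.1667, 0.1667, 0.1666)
A

Both distributions are close to uniform, making this a harder comparison.

H(A) = 2.5833 bits
H(B) = 2.5769 bits

The distribution closer to uniform has higher entropy.
Answer: A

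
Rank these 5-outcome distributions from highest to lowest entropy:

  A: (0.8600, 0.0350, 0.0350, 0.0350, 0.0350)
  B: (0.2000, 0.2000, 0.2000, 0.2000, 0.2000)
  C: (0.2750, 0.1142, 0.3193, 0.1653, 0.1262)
B > C > A

Key insight: Entropy is maximized by uniform distributions and minimized by concentrated distributions.

- Uniform distributions have maximum entropy log₂(5) = 2.3219 bits
- The more "peaked" or concentrated a distribution, the lower its entropy

Entropies:
  H(A) = 0.8642 bits
  H(B) = 2.3219 bits
  H(C) = 2.2017 bits

Ranking: B > C > A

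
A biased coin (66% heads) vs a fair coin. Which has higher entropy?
Fair coin

The fair coin is uniform (p=0.5), maximizing binary entropy at 1 bit. The biased coin has H(0.66) ≈ 0.925 bits — its outcome is more predictable, so its entropy is lower.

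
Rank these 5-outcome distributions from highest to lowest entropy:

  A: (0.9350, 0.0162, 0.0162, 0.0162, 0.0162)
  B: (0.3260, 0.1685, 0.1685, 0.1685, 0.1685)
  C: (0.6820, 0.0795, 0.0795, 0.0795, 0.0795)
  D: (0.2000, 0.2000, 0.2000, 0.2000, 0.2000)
D > B > C > A

Key insight: Entropy is maximized by uniform distributions and minimized by concentrated distributions.

Entropies:
  H(A) = 0.4770 bits
  H(B) = 2.2588 bits
  H(C) = 1.5382 bits
  H(D) = 2.3219 bits

Ranking: D > B > C > A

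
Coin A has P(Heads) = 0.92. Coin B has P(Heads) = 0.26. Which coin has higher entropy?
B

For binary distributions, entropy is maximized at p=0.5 and decreases as p moves toward 0 or 1.

H(A) = H(0.92) = 0.4022 bits
H(B) = H(0.26) = 0.8267 bits

Distribution B (p=0.26) is closer to uniform (p=0.5), so it has higher entropy.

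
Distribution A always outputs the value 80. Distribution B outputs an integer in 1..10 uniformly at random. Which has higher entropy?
B

A is deterministic, so H(A) = 0. B is uniform over 10 outcomes, so H(B) = log₂(10) = 3.322 bits. Any distribution with genuine randomness has higher entropy than a deterministic one.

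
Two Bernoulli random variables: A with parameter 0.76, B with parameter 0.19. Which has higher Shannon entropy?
A

For binary distributions, entropy is maximized at p=0.5 and decreases as p moves toward 0 or 1.

H(A) = H(0.76) = 0.7950 bits
H(B) = H(0.19) = 0.7015 bits

Distribution A (p=0.76) is closer to uniform (p=0.5), so it has higher entropy.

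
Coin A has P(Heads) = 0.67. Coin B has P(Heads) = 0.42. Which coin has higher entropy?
B

For binary distributions, entropy is maximized at p=0.5 and decreases as p moves toward 0 or 1.

H(A) = H(0.67) = 0.9149 bits
H(B) = H(0.42) = 0.9815 bits

Distribution B (p=0.42) is closer to uniform (p=0.5), so it has higher entropy.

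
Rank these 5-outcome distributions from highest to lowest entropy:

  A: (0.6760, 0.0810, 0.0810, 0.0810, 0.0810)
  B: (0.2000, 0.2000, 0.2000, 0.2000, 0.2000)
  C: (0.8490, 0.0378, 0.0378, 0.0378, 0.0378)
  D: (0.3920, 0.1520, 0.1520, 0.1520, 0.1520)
B > D > A > C

Key insight: Entropy is maximized by uniform distributions and minimized by concentrated distributions.

Entropies:
  H(A) = 1.5567 bits
  H(B) = 2.3219 bits
  H(C) = 0.9143 bits
  H(D) = 2.1821 bits

Ranking: B > D > A > C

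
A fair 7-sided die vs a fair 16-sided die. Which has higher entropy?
16-sided die

Both are uniform distributions; for uniform over n outcomes, H = log₂(n). H(7-sided) = log₂(7) = 2.807 bits and H(16-sided) = log₂(16) = 4.000 bits. More outcomes in a uniform distribution means higher entropy.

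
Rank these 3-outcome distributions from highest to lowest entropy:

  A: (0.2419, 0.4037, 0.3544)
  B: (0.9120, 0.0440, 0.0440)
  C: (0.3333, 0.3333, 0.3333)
C > A > B

Key insight: Entropy is maximized by uniform distributions and minimized by concentrated distributions.

- Uniform distributions have maximum entropy log₂(3) = 1.5850 bits
- The more "peaked" or concentrated a distribution, the lower its entropy

Entropies:
  H(A) = 1.5540 bits
  H(B) = 0.5178 bits
  H(C) = 1.5850 bits

Ranking: C > A > B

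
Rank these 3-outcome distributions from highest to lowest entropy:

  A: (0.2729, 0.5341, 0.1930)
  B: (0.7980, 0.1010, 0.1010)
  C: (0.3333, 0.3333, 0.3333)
C > A > B

Key insight: Entropy is maximized by uniform distributions and minimized by concentrated distributions.

- Uniform distributions have maximum entropy log₂(3) = 1.5850 bits
- The more "peaked" or concentrated a distribution, the lower its entropy

Entropies:
  H(A) = 1.4526 bits
  H(B) = 0.9279 bits
  H(C) = 1.5850 bits

Ranking: C > A > B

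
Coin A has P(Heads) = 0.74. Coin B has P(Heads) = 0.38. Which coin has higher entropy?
B

For binary distributions, entropy is maximized at p=0.5 and decreases as p moves toward 0 or 1.

H(A) = H(0.74) = 0.8267 bits
H(B) = H(0.38) = 0.9580 bits

Distribution B (p=0.38) is closer to uniform (p=0.5), so it has higher entropy.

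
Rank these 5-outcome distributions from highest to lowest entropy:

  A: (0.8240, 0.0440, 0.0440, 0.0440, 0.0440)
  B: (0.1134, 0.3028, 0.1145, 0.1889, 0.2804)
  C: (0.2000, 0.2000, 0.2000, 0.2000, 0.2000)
C > B > A

Key insight: Entropy is maximized by uniform distributions and minimized by concentrated distributions.

- Uniform distributions have maximum entropy log₂(5) = 2.3219 bits
- The more "peaked" or concentrated a distribution, the lower its entropy

Entropies:
  H(A) = 1.0232 bits
  H(B) = 2.2045 bits
  H(C) = 2.3219 bits

Ranking: C > B > A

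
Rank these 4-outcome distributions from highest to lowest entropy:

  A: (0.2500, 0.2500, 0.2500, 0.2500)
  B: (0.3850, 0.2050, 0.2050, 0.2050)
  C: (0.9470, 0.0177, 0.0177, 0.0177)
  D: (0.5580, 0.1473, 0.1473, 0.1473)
A > B > D > C

Key insight: Entropy is maximized by uniform distributions and minimized by concentrated distributions.

Entropies:
  H(A) = 2.0000 bits
  H(B) = 1.9362 bits
  H(C) = 0.3830 bits
  H(D) = 1.6908 bits

Ranking: A > B > D > C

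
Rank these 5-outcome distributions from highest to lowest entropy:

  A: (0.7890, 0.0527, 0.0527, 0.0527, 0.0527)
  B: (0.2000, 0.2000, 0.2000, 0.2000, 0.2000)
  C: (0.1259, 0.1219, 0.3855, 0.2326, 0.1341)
B > C > A

Key insight: Entropy is maximized by uniform distributions and minimized by concentrated distributions.

- Uniform distributions have maximum entropy log₂(5) = 2.3219 bits
- The more "peaked" or concentrated a distribution, the lower its entropy

Entropies:
  H(A) = 1.1654 bits
  H(B) = 2.3219 bits
  H(C) = 2.1548 bits

Ranking: B > C > A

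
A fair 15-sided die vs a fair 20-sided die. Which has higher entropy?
20-sided die

Both are uniform distributions; for uniform over n outcomes, H = log₂(n). H(15-sided) = log₂(15) = 3.907 bits and H(20-sided) = log₂(20) = 4.322 bits. More outcomes in a uniform distribution means higher entropy.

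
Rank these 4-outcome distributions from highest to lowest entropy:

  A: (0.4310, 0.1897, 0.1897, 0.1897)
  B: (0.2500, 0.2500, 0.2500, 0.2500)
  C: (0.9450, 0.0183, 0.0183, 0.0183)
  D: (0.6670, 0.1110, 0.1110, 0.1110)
B > A > D > C

Key insight: Entropy is maximized by uniform distributions and minimized by concentrated distributions.

Entropies:
  H(A) = 1.8881 bits
  H(B) = 2.0000 bits
  H(C) = 0.3944 bits
  H(D) = 1.4458 bits

Ranking: B > A > D > C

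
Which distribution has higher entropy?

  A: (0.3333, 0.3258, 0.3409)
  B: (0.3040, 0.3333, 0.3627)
A

Both distributions are close to uniform, making this a harder comparison.

H(A) = 1.5847 bits
H(B) = 1.5812 bits

The distribution closer to uniform has higher entropy.
Answer: A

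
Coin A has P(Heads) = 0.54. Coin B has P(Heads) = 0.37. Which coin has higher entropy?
A

For binary distributions, entropy is maximized at p=0.5 and decreases as p moves toward 0 or 1.

H(A) = H(0.54) = 0.9954 bits
H(B) = H(0.37) = 0.9507 bits

Distribution A (p=0.54) is closer to uniform (p=0.5), so it has higher entropy.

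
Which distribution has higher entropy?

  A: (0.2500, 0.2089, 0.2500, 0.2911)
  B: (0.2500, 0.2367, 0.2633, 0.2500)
B

Both distributions are close to uniform, making this a harder comparison.

H(A) = 1.9902 bits
H(B) = 1.9990 bits

The distribution closer to uniform has higher entropy.
Answer: B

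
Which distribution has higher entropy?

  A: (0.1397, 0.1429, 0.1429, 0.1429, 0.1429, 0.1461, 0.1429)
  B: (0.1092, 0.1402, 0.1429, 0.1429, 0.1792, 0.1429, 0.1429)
A

Both distributions are close to uniform, making this a harder comparison.

H(A) = 2.8073 bits
H(B) = 2.7949 bits

The distribution closer to uniform has higher entropy.
Answer: A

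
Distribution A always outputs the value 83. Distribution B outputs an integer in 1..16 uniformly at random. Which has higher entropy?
B

A is deterministic, so H(A) = 0. B is uniform over 16 outcomes, so H(B) = log₂(16) = 4.000 bits. Any distribution with genuine randomness has higher entropy than a deterministic one.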